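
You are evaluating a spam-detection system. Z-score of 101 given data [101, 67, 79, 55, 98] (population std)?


μ = 80, σ = 17.6635
z = (101 - 80)/17.6635 = 1.1889

1.1889


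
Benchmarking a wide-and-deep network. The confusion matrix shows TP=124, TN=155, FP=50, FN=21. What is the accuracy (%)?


Accuracy = (TP+TN)/(TP+TN+FP+FN)
= (124+155)/(350)
= 279/350 = 79.71%

79.71%


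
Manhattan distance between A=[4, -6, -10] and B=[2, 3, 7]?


d = |4-2| + |-6-3| + |-10-7|
  = 2 + 9 + 17
  = 28

28


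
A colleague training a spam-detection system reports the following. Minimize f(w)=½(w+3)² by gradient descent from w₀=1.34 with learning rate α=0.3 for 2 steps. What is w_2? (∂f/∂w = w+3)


step 1: grad = 1.34+3 = 4.34; w = 1.34 - 0.3·(4.34) = 0.038
step 2: grad = 0.038+3 = 3.038; w = 0.038 - 0.3·(3.038) = -0.8734

-0.8734


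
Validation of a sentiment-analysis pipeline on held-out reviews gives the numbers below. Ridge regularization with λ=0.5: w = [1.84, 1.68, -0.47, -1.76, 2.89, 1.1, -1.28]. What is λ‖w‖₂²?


‖w‖₂² = (1.84)² + (1.68)² + (-0.47)² + (-1.76)² + (2.89)² + (1.1)² + (-1.28)²
     = 3.3856 + 2.8224 + 0.2209 + 3.0976 + 8.3521 + 1.21 + 1.6384
     = 20.727
λ·‖w‖₂² = 0.5·20.727 = 10.3635

10.3635


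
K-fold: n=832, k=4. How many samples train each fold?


Fold size = 832/4 = 208
Training per fold = 832 - 208 = 624

624


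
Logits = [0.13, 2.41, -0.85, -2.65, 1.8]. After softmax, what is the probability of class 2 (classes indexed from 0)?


Exponentials: e^0.13=1.1388, e^2.41=11.134, e^-0.85=0.4274, e^-2.65=0.0707, e^1.8=6.0496
Sum = 18.8205
Softmax = [0.0605, 0.5916, 0.0227, 0.0038, 0.3214]
p[2] = 0.4274/18.8205 = 0.0227

0.0227


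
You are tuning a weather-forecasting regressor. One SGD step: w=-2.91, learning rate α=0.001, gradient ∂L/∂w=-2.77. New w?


w_new = w - α·∇
= -2.91 - 0.001·-2.77
= -2.91 + 0.00277
= -2.90723

-2.90723


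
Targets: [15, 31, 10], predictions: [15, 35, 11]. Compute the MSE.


Squared errors: (15-15)²=0, (31-35)²=16, (10-11)²=1
Sum = 17
MSE = 17/3 = 17/3

17/3


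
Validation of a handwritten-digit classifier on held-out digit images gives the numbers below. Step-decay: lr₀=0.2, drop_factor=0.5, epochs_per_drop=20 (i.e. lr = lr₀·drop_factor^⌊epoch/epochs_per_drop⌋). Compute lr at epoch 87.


n_drops = ⌊87/20⌋ = 4
lr = 0.2·0.5^4 = 0.2·0.0625 = 0.0125

0.0125


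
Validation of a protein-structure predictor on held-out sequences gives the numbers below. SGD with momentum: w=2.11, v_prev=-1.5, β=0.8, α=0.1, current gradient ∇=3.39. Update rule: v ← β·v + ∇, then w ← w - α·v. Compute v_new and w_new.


v_new = 0.8·-1.5 + 3.39 = -1.2 + 3.39 = 2.19
w_new = 2.11 - 0.1·2.19 = 2.11 - 0.219 = 1.891

v_new=2.19, w_new=1.891


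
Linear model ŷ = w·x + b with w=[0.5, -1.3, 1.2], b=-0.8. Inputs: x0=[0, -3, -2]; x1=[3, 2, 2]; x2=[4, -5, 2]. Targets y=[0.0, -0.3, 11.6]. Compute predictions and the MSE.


ŷ0 = (0.5)·(0) + (-1.3)·(-3) + (1.2)·(-2) - 0.8 = 0.7
ŷ1 = (0.5)·(3) + (-1.3)·(2) + (1.2)·(2) - 0.8 = 0.5
ŷ2 = (0.5)·(4) + (-1.3)·(-5) + (1.2)·(2) - 0.8 = 10.1
errors² = [0.49, 0.64, 2.25]
MSE = 3.3800/3 = 1.1267

1.1267


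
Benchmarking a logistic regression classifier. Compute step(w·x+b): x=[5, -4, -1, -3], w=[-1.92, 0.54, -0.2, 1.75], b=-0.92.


z = (5)·(-1.92) + (-4)·(0.54) + (-1)·(-0.2) + (-3)·(1.75) - 0.92
  = -17.73
step(z) = 0 (z<0)

0


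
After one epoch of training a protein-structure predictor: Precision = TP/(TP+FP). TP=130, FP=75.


Precision = TP/(TP+FP)
= 130/(130+75)
= 130/205 = 63.41%

63.41%


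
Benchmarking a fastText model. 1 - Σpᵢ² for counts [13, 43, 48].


Probabilities: [13/104, 43/104, 48/104] ≈ [0.125, 0.4135, 0.4615]
Σpᵢ² = (169 + 1849 + 2304)/104² = 4322/10816
Gini = 1 - Σpᵢ² = 1 - 4322/10816 = 0.6004

0.6004


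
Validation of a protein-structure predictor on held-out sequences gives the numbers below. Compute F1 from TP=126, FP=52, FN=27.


Precision = 126/178 = 0.7079
Recall = 126/153 = 0.8235
F1 = 2·P·R/(P+R) = 2·TP/(2·TP+FP+FN) = 252/(252+52+27) = 252/331 = 0.7613

0.7613


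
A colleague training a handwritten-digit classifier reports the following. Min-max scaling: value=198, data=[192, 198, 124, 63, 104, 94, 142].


min=63, max=198
(198-63)/(198-63) = 135/135 = 1.0

1.0


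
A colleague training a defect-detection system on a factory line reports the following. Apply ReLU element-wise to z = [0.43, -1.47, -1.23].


ReLU(0.43) = max(0, 0.43) = 0.43
ReLU(-1.47) = max(0, -1.47) = 0.0
ReLU(-1.23) = max(0, -1.23) = 0.0
result = [0.43, 0.0, 0.0]

[0.43, 0.0, 0.0]


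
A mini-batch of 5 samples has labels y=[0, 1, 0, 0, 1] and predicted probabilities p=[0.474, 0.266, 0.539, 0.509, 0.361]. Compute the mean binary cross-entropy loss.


L[0] = -ln(1-0.474) = -ln(0.526) = 0.6425
L[1] = -ln(0.266) = 1.3243
L[2] = -ln(1-0.539) = -ln(0.461) = 0.7744
L[3] = -ln(1-0.509) = -ln(0.491) = 0.7113
L[4] = -ln(0.361) = 1.0189
mean = (0.6425 + 1.3243 + 0.7744 + 0.7113 + 1.0189)/5 = 0.8943

0.8943


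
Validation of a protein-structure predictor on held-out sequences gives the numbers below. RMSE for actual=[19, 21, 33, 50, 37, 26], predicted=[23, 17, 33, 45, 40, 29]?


MSE = 75/6 = 12.5
RMSE = √(75/6) = 3.5355

3.5355


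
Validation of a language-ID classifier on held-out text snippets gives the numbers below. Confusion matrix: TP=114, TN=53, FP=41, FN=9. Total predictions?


Total = TP + TN + FP + FN
= 114 + 53 + 41 + 9
= 217
(Predicted positive: 155, predicted negative: 62)

217


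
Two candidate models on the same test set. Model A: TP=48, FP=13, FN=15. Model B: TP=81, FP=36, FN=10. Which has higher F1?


Model A: P=48/61=0.7869, R=48/63=0.7619, F1=2PR/(P+R)=2TP/(2TP+FP+FN)=96/124=0.7742
Model B: P=81/117=0.6923, R=81/91=0.8901, F1=2PR/(P+R)=2TP/(2TP+FP+FN)=162/208=0.7788
0.7742 < 0.7788 → Model B

Model B


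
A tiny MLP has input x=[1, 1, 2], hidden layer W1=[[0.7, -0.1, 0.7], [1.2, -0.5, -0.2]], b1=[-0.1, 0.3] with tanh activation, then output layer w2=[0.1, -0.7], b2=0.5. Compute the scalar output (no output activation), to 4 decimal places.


z1[0] = (0.7)·(1) + (-0.1)·(1) + (0.7)·(2) - 0.1 = 1.9
z1[1] = (1.2)·(1) + (-0.5)·(1) + (-0.2)·(2) + 0.3 = 0.6
h = tanh(z1) = [0.9562, 0.537]
output = (0.1)·(0.9562) + (-0.7)·(0.537) + 0.5 = 0.2197

0.2197


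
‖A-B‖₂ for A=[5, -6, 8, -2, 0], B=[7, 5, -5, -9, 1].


d = √((5-7)² + (-6-5)² + (8+ 5)² + (-2+ 9)² + (0-1)²)
  = √(4 + 121 + 169 + 49 + 1)
  = √344 = 18.5472

18.5472


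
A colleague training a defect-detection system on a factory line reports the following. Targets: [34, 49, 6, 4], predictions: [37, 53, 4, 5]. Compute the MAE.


Absolute errors: |34-37|=3, |49-53|=4, |6-4|=2, |4-5|=1
Sum = 10
MAE = 10/4 = 5/2

5/2


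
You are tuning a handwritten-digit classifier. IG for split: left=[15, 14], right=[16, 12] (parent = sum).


Parent = [31, 26], H_parent = 0.9944
H_left = 0.9991 (n=29), H_right = 0.9852 (n=28)
H_children = (29/57)·0.9991 + (28/57)·0.9852 = 0.9923
IG = 0.9944 - 0.9923 = 0.0021

0.0021


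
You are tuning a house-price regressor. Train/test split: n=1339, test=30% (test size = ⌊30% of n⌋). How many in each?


Test = ⌊1339·30/100⌋ = 401
Train = 1339 - 401 = 938

Train: 938, Test: 401


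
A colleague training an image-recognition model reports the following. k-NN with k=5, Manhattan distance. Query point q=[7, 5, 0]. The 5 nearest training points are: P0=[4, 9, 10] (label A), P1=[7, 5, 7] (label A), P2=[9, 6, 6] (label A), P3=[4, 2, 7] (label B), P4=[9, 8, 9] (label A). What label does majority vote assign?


d(q,P0) = 17  (label A)
d(q,P1) = 7  (label A)
d(q,P2) = 9  (label A)
d(q,P3) = 13  (label B)
d(q,P4) = 14  (label A)
Votes: A=4, B=1
Majority → A

A


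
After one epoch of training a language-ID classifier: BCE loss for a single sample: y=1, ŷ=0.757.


BCE = -[y·ln(p) + (1-y)·ln(1-p)]
= -1·ln(0.757) - 0
= -ln(0.757) = 0.2784

0.2784


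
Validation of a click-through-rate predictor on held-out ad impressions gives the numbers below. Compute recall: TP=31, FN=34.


Recall = TP/(TP+FN)
= 31/(31+34)
= 31/65 = 47.69%

47.69%


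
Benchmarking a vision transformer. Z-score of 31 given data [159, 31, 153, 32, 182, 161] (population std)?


μ = 119.6667, σ = 62.9806
z = (31 - 119.6667)/62.9806 = -1.4078

-1.4078


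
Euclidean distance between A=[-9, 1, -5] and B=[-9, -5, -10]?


d = √((-9+ 9)² + (1+ 5)² + (-5+ 10)²)
  = √(0 + 36 + 25)
  = √61 = 7.8102

7.8102


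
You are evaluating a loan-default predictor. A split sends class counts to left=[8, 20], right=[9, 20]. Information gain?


Parent = [17, 40], H_parent = 0.8791
H_left = 0.8631 (n=28), H_right = 0.8936 (n=29)
H_children = (28/57)·0.8631 + (29/57)·0.8936 = 0.8786
IG = 0.8791 - 0.8786 = 0.0005

0.0005


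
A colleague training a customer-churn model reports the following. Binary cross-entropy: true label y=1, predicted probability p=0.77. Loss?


BCE = -[y·ln(p) + (1-y)·ln(1-p)]
= -1·ln(0.77) - 0
= -ln(0.77) = 0.2614

0.2614


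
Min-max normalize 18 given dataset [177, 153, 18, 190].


min=18, max=190
(18-18)/(190-18) = 0/172 = 0.0

0.0


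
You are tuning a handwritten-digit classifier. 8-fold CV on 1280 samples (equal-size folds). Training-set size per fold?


Fold size = 1280/8 = 160
Training per fold = 1280 - 160 = 1120

1120


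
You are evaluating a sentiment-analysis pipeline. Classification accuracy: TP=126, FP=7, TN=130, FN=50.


Accuracy = (TP+TN)/(TP+TN+FP+FN)
= (126+130)/(313)
= 256/313 = 81.79%

81.79%


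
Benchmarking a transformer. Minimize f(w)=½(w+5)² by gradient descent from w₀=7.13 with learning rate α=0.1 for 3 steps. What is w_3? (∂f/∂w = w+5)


step 1: grad = 7.13+5 = 12.13; w = 7.13 - 0.1·(12.13) = 5.917
step 2: grad = 5.917+5 = 10.917; w = 5.917 - 0.1·(10.917) = 4.8253
step 3: grad = 4.8253+5 = 9.8253; w = 4.8253 - 0.1·(9.8253) = 3.84277

3.84277


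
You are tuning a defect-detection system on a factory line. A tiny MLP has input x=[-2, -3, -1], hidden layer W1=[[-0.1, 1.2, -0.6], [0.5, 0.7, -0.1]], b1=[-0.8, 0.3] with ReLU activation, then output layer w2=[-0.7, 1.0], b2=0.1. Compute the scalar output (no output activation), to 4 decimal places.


z1[0] = (-0.1)·(-2) + (1.2)·(-3) + (-0.6)·(-1) - 0.8 = -3.6
z1[1] = (0.5)·(-2) + (0.7)·(-3) + (-0.1)·(-1) + 0.3 = -2.7
h = ReLU(z1) = [0.0, 0.0]
output = (-0.7)·(0.0) + (1.0)·(0.0) + 0.1 = 0.1

0.1


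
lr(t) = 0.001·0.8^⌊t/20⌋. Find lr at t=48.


n_drops = ⌊48/20⌋ = 2
lr = 0.001·0.8^2 = 0.001·0.64 = 0.00064

0.00064


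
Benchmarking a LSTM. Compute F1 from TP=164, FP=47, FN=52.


Precision = 164/211 = 0.7773
Recall = 164/216 = 0.7593
F1 = 2·P·R/(P+R) = 2·TP/(2·TP+FP+FN) = 328/(328+47+52) = 328/427 = 0.7681

0.7681


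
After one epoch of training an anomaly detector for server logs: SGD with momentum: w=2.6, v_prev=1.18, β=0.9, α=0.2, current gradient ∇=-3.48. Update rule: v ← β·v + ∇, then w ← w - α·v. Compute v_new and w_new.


v_new = 0.9·1.18 - 3.48 = 1.062 - 3.48 = -2.418
w_new = 2.6 - 0.2·-2.418 = 2.6 + 0.4836 = 3.0836

v_new=-2.418, w_new=3.0836


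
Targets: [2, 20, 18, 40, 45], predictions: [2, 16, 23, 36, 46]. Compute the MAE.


Absolute errors: |2-2|=0, |20-16|=4, |18-23|=5, |40-36|=4, |45-46|=1
Sum = 14
MAE = 14/5 = 14/5

14/5


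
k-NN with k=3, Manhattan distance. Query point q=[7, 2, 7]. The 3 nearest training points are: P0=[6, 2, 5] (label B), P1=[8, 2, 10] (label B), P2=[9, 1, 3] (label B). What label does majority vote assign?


d(q,P0) = 3  (label B)
d(q,P1) = 4  (label B)
d(q,P2) = 7  (label B)
Votes: A=0, B=3
Majority → B

B


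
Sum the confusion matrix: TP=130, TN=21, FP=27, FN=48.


Total = TP + TN + FP + FN
= 130 + 21 + 27 + 48
= 226
(Predicted positive: 157, predicted negative: 69)

226


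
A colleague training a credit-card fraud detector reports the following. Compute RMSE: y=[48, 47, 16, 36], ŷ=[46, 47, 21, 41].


MSE = 54/4 = 13.5
RMSE = √(54/4) = 3.6742

3.6742


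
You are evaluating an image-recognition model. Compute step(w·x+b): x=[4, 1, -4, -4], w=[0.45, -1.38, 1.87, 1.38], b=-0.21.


z = (4)·(0.45) + (1)·(-1.38) + (-4)·(1.87) + (-4)·(1.38) - 0.21
  = -12.79
step(z) = 0 (z<0)

0


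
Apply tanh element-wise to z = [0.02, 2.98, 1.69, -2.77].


tanh(0.02) = 0.02
tanh(2.98) = 0.9949
tanh(1.69) = 0.9341
tanh(-2.77) = -0.9922
result = [0.02, 0.9949, 0.9341, -0.9922]

[0.02, 0.9949, 0.9341, -0.9922]


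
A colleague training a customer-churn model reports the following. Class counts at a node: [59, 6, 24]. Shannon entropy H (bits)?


Probabilities: [59/89, 6/89, 24/89] ≈ [0.6629, 0.0674, 0.2697]
H = -((59/89)·log₂(59/89) + (6/89)·log₂(6/89) + (24/89)·log₂(24/89))
  = 1.1653 bits

1.1653 bits


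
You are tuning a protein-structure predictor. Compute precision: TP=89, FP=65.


Precision = TP/(TP+FP)
= 89/(89+65)
= 89/154 = 57.79%

57.79%


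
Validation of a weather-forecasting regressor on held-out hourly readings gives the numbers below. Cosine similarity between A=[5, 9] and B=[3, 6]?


A·B = 5·3 + 9·6 = 69
‖A‖ = √106 = 10.2956, ‖B‖ = √45 = 6.7082
cos = 69/(√106·√45) = 69/√4770 = 0.9991

0.9991


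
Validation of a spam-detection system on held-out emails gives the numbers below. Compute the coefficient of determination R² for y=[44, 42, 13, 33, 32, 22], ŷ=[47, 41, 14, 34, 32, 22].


ȳ = 31
SS_res = Σ(y-ŷ)² = 12
SS_tot = Σ(y-ȳ)² = 700
R² = 1 - SS_res/SS_tot = 1 - 0.0171 = 0.9829

0.9829


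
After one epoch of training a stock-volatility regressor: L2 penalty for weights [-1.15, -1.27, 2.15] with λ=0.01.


‖w‖₂² = (-1.15)² + (-1.27)² + (2.15)²
     = 1.3225 + 1.6129 + 4.6225
     = 7.5579
λ·‖w‖₂² = 0.01·7.5579 = 0.075579

0.075579


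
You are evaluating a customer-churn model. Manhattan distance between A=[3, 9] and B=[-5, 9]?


d = |3+ 5| + |9-9|
  = 8 + 0
  = 8

8


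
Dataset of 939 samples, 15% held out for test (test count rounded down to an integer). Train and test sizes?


Test = ⌊939·15/100⌋ = 140
Train = 939 - 140 = 799

Train: 799, Test: 140


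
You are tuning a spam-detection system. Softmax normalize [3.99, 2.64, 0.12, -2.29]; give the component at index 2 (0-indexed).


Exponentials: e^3.99=54.0549, e^2.64=14.0132, e^0.12=1.1275, e^-2.29=0.1013
Sum = 69.2969
Softmax = [0.78, 0.2022, 0.0163, 0.0015]
p[2] = 1.1275/69.2969 = 0.0163

0.0163


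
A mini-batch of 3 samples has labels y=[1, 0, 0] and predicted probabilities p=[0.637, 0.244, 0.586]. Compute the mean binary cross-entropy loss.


L[0] = -ln(0.637) = 0.451
L[1] = -ln(1-0.244) = -ln(0.756) = 0.2797
L[2] = -ln(1-0.586) = -ln(0.414) = 0.8819
mean = (0.451 + 0.2797 + 0.8819)/3 = 0.5375

0.5375


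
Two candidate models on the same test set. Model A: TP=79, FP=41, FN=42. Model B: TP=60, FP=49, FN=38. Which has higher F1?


Model A: P=79/120=0.6583, R=79/121=0.6529, F1=2PR/(P+R)=2TP/(2TP+FP+FN)=158/241=0.6556
Model B: P=60/109=0.5505, R=60/98=0.6122, F1=2PR/(P+R)=2TP/(2TP+FP+FN)=120/207=0.5797
0.6556 > 0.5797 → Model A

Model A


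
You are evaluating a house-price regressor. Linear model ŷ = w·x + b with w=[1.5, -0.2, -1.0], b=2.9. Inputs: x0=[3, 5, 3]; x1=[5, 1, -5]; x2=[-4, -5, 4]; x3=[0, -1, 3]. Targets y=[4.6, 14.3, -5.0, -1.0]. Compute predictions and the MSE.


ŷ0 = (1.5)·(3) + (-0.2)·(5) + (-1.0)·(3) + 2.9 = 3.4
ŷ1 = (1.5)·(5) + (-0.2)·(1) + (-1.0)·(-5) + 2.9 = 15.2
ŷ2 = (1.5)·(-4) + (-0.2)·(-5) + (-1.0)·(4) + 2.9 = -6.1
ŷ3 = (1.5)·(0) + (-0.2)·(-1) + (-1.0)·(3) + 2.9 = 0.1
errors² = [1.44, 0.81, 1.21, 1.21]
MSE = 4.6700/4 = 1.1675

1.1675


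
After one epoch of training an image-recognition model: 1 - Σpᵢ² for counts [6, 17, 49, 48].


Probabilities: [6/120, 17/120, 49/120, 48/120] ≈ [0.05, 0.1417, 0.4083, 0.4]
Σpᵢ² = (36 + 289 + 2401 + 2304)/120² = 5030/14400
Gini = 1 - Σpᵢ² = 1 - 5030/14400 = 0.6507

0.6507


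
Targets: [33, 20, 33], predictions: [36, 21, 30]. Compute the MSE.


Squared errors: (33-36)²=9, (20-21)²=1, (33-30)²=9
Sum = 19
MSE = 19/3 = 19/3

19/3


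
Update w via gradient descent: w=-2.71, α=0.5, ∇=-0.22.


w_new = w - α·∇
= -2.71 - 0.5·-0.22
= -2.71 + 0.11
= -2.6

-2.6


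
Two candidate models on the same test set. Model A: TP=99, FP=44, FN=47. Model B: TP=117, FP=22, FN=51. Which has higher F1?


Model A: P=99/143=0.6923, R=99/146=0.6781, F1=2PR/(P+R)=2TP/(2TP+FP+FN)=198/289=0.6851
Model B: P=117/139=0.8417, R=117/168=0.6964, F1=2PR/(P+R)=2TP/(2TP+FP+FN)=234/307=0.7622
0.6851 < 0.7622 → Model B

Model B


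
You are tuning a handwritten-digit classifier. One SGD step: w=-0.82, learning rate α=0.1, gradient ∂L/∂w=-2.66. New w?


w_new = w - α·∇
= -0.82 - 0.1·-2.66
= -0.82 + 0.266
= -0.554

-0.554


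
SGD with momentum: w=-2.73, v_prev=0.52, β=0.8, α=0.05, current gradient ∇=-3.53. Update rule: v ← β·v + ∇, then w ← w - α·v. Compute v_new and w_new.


v_new = 0.8·0.52 - 3.53 = 0.416 - 3.53 = -3.114
w_new = -2.73 - 0.05·-3.114 = -2.73 + 0.1557 = -2.5743

v_new=-3.114, w_new=-2.5743


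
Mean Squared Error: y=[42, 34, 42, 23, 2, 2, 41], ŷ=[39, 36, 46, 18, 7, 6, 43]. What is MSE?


Squared errors: (42-39)²=9, (34-36)²=4, (42-46)²=16, (23-18)²=25, (2-7)²=25, (2-6)²=16, (41-43)²=4
Sum = 99
MSE = 99/7 = 99/7

99/7


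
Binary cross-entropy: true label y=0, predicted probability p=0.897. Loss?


BCE = -[y·ln(p) + (1-y)·ln(1-p)]
= -0 - 1·ln(1-0.897)
= -ln(0.103) = 2.273

2.273


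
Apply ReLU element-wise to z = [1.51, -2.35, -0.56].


ReLU(1.51) = max(0, 1.51) = 1.51
ReLU(-2.35) = max(0, -2.35) = 0.0
ReLU(-0.56) = max(0, -0.56) = 0.0
result = [1.51, 0.0, 0.0]

[1.51, 0.0, 0.0]


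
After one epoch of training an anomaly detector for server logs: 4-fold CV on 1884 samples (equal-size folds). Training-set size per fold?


Fold size = 1884/4 = 471
Training per fold = 1884 - 471 = 1413

1413


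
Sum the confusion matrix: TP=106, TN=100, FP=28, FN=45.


Total = TP + TN + FP + FN
= 106 + 100 + 28 + 45
= 279
(Predicted positive: 134, predicted negative: 145)

279


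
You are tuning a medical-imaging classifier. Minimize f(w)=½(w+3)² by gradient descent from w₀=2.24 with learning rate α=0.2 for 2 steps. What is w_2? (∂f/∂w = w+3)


step 1: grad = 2.24+3 = 5.24; w = 2.24 - 0.2·(5.24) = 1.192
step 2: grad = 1.192+3 = 4.192; w = 1.192 - 0.2·(4.192) = 0.3536

0.3536


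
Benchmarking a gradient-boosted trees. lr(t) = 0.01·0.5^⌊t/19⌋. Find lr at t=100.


n_drops = ⌊100/19⌋ = 5
lr = 0.01·0.5^5 = 0.01·0.03125 = 0.0003125

0.0003125


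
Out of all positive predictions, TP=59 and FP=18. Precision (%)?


Precision = TP/(TP+FP)
= 59/(59+18)
= 59/77 = 76.62%

76.62%


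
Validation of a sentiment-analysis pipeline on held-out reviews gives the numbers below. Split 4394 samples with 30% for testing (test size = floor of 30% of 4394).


Test = ⌊4394·30/100⌋ = 1318
Train = 4394 - 1318 = 3076

Train: 3076, Test: 1318


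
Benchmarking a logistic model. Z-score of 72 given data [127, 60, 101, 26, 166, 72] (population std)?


μ = 92, σ = 45.7566
z = (72 - 92)/45.7566 = -0.4371

-0.4371


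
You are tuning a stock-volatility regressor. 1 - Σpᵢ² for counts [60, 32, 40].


Probabilities: [60/132, 32/132, 40/132] ≈ [0.4545, 0.2424, 0.303]
Σpᵢ² = (3600 + 1024 + 1600)/132² = 6224/17424
Gini = 1 - Σpᵢ² = 1 - 6224/17424 = 0.6428

0.6428


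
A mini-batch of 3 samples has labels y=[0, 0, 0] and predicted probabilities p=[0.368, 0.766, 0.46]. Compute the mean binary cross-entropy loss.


L[0] = -ln(1-0.368) = -ln(0.632) = 0.4589
L[1] = -ln(1-0.766) = -ln(0.234) = 1.4524
L[2] = -ln(1-0.46) = -ln(0.54) = 0.6162
mean = (0.4589 + 1.4524 + 0.6162)/3 = 0.8425

0.8425


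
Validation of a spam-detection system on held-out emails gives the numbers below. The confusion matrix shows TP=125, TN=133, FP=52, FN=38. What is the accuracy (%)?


Accuracy = (TP+TN)/(TP+TN+FP+FN)
= (125+133)/(348)
= 258/348 = 74.14%

74.14%


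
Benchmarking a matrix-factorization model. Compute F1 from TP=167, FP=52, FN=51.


Precision = 167/219 = 0.7626
Recall = 167/218 = 0.7661
F1 = 2·P·R/(P+R) = 2·TP/(2·TP+FP+FN) = 334/(334+52+51) = 334/437 = 0.7643

0.7643


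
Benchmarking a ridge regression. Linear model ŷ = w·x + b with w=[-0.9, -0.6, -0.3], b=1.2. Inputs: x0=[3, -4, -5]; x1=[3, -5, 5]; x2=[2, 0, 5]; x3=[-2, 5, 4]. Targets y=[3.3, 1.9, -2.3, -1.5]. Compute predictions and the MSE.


ŷ0 = (-0.9)·(3) + (-0.6)·(-4) + (-0.3)·(-5) + 1.2 = 2.4
ŷ1 = (-0.9)·(3) + (-0.6)·(-5) + (-0.3)·(5) + 1.2 = -0.0
ŷ2 = (-0.9)·(2) + (-0.6)·(0) + (-0.3)·(5) + 1.2 = -2.1
ŷ3 = (-0.9)·(-2) + (-0.6)·(5) + (-0.3)·(4) + 1.2 = -1.2
errors² = [0.81, 3.61, 0.04, 0.09]
MSE = 4.5500/4 = 1.1375

1.1375


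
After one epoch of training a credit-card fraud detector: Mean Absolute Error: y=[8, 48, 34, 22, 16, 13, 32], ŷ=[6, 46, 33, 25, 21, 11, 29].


Absolute errors: |8-6|=2, |48-46|=2, |34-33|=1, |22-25|=3, |16-21|=5, |13-11|=2, |32-29|=3
Sum = 18
MAE = 18/7 = 18/7

18/7


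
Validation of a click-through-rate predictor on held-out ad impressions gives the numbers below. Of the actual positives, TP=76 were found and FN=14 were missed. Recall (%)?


Recall = TP/(TP+FN)
= 76/(76+14)
= 76/90 = 84.44%

84.44%


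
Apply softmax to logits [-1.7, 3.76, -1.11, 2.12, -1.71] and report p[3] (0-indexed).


Exponentials: e^-1.7=0.1827, e^3.76=42.9484, e^-1.11=0.3296, e^2.12=8.3311, e^-1.71=0.1809
Sum = 51.9727
Softmax = [0.0035, 0.8264, 0.0063, 0.1603, 0.0035]
p[3] = 8.3311/51.9727 = 0.1603

0.1603


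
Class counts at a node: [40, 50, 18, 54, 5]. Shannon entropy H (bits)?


Probabilities: [40/167, 50/167, 18/167, 54/167, 5/167] ≈ [0.2395, 0.2994, 0.1078, 0.3234, 0.0299]
H = -((40/167)·log₂(40/167) + (50/167)·log₂(50/167) + (18/167)·log₂(18/167) + (54/167)·log₂(54/167) + (5/167)·log₂(5/167))
  = 2.0394 bits

2.0394 bits


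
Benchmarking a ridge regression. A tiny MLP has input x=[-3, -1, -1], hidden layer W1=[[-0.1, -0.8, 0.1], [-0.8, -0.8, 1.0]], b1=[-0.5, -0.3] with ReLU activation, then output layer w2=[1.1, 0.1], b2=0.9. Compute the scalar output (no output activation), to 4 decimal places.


z1[0] = (-0.1)·(-3) + (-0.8)·(-1) + (0.1)·(-1) - 0.5 = 0.5
z1[1] = (-0.8)·(-3) + (-0.8)·(-1) + (1.0)·(-1) - 0.3 = 1.9
h = ReLU(z1) = [0.5, 1.9]
output = (1.1)·(0.5) + (0.1)·(1.9) + 0.9 = 1.64

1.64


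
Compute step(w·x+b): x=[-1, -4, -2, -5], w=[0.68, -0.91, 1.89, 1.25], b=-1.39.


z = (-1)·(0.68) + (-4)·(-0.91) + (-2)·(1.89) + (-5)·(1.25) - 1.39
  = -8.46
step(z) = 0 (z<0)

0


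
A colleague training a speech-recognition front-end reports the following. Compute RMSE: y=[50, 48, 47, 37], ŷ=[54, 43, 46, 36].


MSE = 43/4 = 10.75
RMSE = √(43/4) = 3.2787

3.2787


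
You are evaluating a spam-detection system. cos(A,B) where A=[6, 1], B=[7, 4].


A·B = 6·7 + 1·4 = 46
‖A‖ = √37 = 6.0828, ‖B‖ = √65 = 8.0623
cos = 46/(√37·√65) = 46/√2405 = 0.938

0.938


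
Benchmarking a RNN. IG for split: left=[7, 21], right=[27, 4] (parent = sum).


Parent = [34, 25], H_parent = 0.9831
H_left = 0.8113 (n=28), H_right = 0.5548 (n=31)
H_children = (28/59)·0.8113 + (31/59)·0.5548 = 0.6765
IG = 0.9831 - 0.6765 = 0.3066

0.3066


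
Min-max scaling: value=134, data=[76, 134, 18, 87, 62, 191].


min=18, max=191
(134-18)/(191-18) = 116/173 = 0.6705

0.6705


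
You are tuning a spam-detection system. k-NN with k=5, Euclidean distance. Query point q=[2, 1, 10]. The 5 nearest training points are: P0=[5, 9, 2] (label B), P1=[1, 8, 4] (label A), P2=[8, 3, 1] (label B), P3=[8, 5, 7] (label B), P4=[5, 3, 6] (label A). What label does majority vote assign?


d(q,P0) = 11.7047  (label B)
d(q,P1) = 9.2736  (label A)
d(q,P2) = 11.0  (label B)
d(q,P3) = 7.8102  (label B)
d(q,P4) = 5.3852  (label A)
Votes: A=2, B=3
Majority → B

B


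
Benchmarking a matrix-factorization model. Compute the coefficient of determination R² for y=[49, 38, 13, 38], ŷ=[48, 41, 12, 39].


ȳ = 34.5
SS_res = Σ(y-ŷ)² = 12
SS_tot = Σ(y-ȳ)² = 697
R² = 1 - SS_res/SS_tot = 1 - 0.0172 = 0.9828

0.9828


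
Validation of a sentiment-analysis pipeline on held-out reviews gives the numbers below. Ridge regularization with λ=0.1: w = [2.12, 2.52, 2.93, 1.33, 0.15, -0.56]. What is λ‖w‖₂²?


‖w‖₂² = (2.12)² + (2.52)² + (2.93)² + (1.33)² + (0.15)² + (-0.56)²
     = 4.4944 + 6.3504 + 8.5849 + 1.7689 + 0.0225 + 0.3136
     = 21.5347
λ·‖w‖₂² = 0.1·21.5347 = 2.15347

2.15347


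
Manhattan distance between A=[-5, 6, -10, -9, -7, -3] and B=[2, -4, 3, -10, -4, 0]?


d = |-5-2| + |6+ 4| + |-10-3| + |-9+ 10| + |-7+ 4| + |-3-0|
  = 7 + 10 + 13 + 1 + 3 + 3
  = 37

37


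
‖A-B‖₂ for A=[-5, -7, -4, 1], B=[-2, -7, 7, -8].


d = √((-5+ 2)² + (-7+ 7)² + (-4-7)² + (1+ 8)²)
  = √(9 + 0 + 121 + 81)
  = √211 = 14.5258

14.5258


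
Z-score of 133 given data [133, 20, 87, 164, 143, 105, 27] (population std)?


μ = 97, σ = 51.9533
z = (133 - 97)/51.9533 = 0.6929

0.6929


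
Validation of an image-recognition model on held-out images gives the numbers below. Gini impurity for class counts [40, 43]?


Probabilities: [40/83, 43/83] ≈ [0.4819, 0.5181]
Σpᵢ² = (1600 + 1849)/83² = 3449/6889
Gini = 1 - Σpᵢ² = 1 - 3449/6889 = 0.4993

0.4993


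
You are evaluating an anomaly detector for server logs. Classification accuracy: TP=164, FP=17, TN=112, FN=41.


Accuracy = (TP+TN)/(TP+TN+FP+FN)
= (164+112)/(334)
= 276/334 = 82.63%

82.63%


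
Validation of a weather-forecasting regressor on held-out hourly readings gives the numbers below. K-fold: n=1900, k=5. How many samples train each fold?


Fold size = 1900/5 = 380
Training per fold = 1900 - 380 = 1520

1520


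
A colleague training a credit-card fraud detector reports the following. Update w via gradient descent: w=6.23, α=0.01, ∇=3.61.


w_new = w - α·∇
= 6.23 - 0.01·3.61
= 6.23 - 0.0361
= 6.1939

6.1939


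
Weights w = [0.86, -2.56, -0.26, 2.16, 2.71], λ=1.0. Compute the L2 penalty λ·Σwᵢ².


‖w‖₂² = (0.86)² + (-2.56)² + (-0.26)² + (2.16)² + (2.71)²
     = 0.7396 + 6.5536 + 0.0676 + 4.6656 + 7.3441
     = 19.3705
λ·‖w‖₂² = 1.0·19.3705 = 19.3705

19.3705


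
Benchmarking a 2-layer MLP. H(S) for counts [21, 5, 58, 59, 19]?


Probabilities: [21/162, 5/162, 58/162, 59/162, 19/162] ≈ [0.1296, 0.0309, 0.358, 0.3642, 0.1173]
H = -((21/162)·log₂(21/162) + (5/162)·log₂(5/162) + (58/162)·log₂(58/162) + (59/162)·log₂(59/162) + (19/162)·log₂(19/162))
  = 1.9609 bits

1.9609 bits


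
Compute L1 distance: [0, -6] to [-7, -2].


d = |0+ 7| + |-6+ 2|
  = 7 + 4
  = 11

11


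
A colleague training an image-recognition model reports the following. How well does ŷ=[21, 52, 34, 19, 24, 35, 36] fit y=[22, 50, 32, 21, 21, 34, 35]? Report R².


ȳ = 30.7143
SS_res = Σ(y-ŷ)² = 24
SS_tot = Σ(y-ȳ)² = 667.43
R² = 1 - SS_res/SS_tot = 1 - 0.036 = 0.964

0.964


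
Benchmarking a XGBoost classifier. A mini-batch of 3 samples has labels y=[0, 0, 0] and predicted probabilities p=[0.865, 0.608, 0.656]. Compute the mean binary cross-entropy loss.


L[0] = -ln(1-0.865) = -ln(0.135) = 2.0025
L[1] = -ln(1-0.608) = -ln(0.392) = 0.9365
L[2] = -ln(1-0.656) = -ln(0.344) = 1.0671
mean = (2.0025 + 0.9365 + 1.0671)/3 = 1.3354

1.3354


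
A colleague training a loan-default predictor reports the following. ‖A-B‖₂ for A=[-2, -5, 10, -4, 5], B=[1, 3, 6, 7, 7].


d = √((-2-1)² + (-5-3)² + (10-6)² + (-4-7)² + (5-7)²)
  = √(9 + 64 + 16 + 121 + 4)
  = √214 = 14.6287

14.6287


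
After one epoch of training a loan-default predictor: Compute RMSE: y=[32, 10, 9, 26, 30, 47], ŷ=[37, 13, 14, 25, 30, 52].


MSE = 85/6 = 14.1667
RMSE = √(85/6) = 3.7639

3.7639


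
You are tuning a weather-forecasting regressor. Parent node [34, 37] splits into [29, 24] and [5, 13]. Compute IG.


Parent = [34, 37], H_parent = 0.9987
H_left = 0.9936 (n=53), H_right = 0.8524 (n=18)
H_children = (53/71)·0.9936 + (18/71)·0.8524 = 0.9578
IG = 0.9987 - 0.9578 = 0.0409

0.0409


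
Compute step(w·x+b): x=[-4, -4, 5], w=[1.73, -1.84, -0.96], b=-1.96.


z = (-4)·(1.73) + (-4)·(-1.84) + (5)·(-0.96) - 1.96
  = -6.32
step(z) = 0 (z<0)

0


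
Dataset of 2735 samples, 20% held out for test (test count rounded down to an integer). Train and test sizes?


Test = ⌊2735·20/100⌋ = 547
Train = 2735 - 547 = 2188

Train: 2188, Test: 547


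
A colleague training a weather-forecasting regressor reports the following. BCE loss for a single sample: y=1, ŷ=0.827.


BCE = -[y·ln(p) + (1-y)·ln(1-p)]
= -1·ln(0.827) - 0
= -ln(0.827) = 0.19

0.19


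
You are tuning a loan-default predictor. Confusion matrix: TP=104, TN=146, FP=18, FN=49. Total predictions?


Total = TP + TN + FP + FN
= 104 + 146 + 18 + 49
= 317
(Predicted positive: 122, predicted negative: 195)

317


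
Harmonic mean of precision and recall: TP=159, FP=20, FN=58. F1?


Precision = 159/179 = 0.8883
Recall = 159/217 = 0.7327
F1 = 2·P·R/(P+R) = 2·TP/(2·TP+FP+FN) = 318/(318+20+58) = 318/396 = 0.803

0.803


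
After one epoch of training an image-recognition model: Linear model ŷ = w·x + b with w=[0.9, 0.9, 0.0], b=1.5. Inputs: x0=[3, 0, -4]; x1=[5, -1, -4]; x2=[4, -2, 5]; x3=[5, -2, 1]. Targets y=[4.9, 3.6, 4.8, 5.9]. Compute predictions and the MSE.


ŷ0 = (0.9)·(3) + (0.9)·(0) + (0.0)·(-4) + 1.5 = 4.2
ŷ1 = (0.9)·(5) + (0.9)·(-1) + (0.0)·(-4) + 1.5 = 5.1
ŷ2 = (0.9)·(4) + (0.9)·(-2) + (0.0)·(5) + 1.5 = 3.3
ŷ3 = (0.9)·(5) + (0.9)·(-2) + (0.0)·(1) + 1.5 = 4.2
errors² = [0.49, 2.25, 2.25, 2.89]
MSE = 7.8800/4 = 1.97

1.97


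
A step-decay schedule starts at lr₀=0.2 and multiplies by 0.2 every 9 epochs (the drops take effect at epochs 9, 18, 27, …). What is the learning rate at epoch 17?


n_drops = ⌊17/9⌋ = 1
lr = 0.2·0.2^1 = 0.2·0.2 = 0.04

0.04


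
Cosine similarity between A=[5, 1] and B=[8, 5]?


A·B = 5·8 + 1·5 = 45
‖A‖ = √26 = 5.099, ‖B‖ = √89 = 9.434
cos = 45/(√26·√89) = 45/√2314 = 0.9355

0.9355


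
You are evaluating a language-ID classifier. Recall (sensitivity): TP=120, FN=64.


Recall = TP/(TP+FN)
= 120/(120+64)
= 120/184 = 65.22%

65.22%


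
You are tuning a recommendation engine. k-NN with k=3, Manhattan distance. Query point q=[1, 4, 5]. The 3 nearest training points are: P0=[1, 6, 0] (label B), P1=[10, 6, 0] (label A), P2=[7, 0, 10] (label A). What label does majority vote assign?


d(q,P0) = 7  (label B)
d(q,P1) = 16  (label A)
d(q,P2) = 15  (label A)
Votes: A=2, B=1
Majority → A

A


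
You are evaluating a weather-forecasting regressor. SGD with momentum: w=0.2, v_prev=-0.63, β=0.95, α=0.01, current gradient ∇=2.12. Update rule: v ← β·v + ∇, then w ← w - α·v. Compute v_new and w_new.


v_new = 0.95·-0.63 + 2.12 = -0.5985 + 2.12 = 1.5215
w_new = 0.2 - 0.01·1.5215 = 0.2 - 0.015215 = 0.184785

v_new=1.5215, w_new=0.184785


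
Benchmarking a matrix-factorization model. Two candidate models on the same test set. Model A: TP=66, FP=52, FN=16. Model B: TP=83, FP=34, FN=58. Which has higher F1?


Model A: P=66/118=0.5593, R=66/82=0.8049, F1=2PR/(P+R)=2TP/(2TP+FP+FN)=132/200=0.66
Model B: P=83/117=0.7094, R=83/141=0.5887, F1=2PR/(P+R)=2TP/(2TP+FP+FN)=166/258=0.6434
0.66 > 0.6434 → Model A

Model A


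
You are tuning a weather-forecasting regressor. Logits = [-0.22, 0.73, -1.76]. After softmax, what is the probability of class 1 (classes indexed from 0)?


Exponentials: e^-0.22=0.8025, e^0.73=2.0751, e^-1.76=0.172
Sum = 3.0496
Softmax = [0.2632, 0.6804, 0.0564]
p[1] = 2.0751/3.0496 = 0.6804

0.6804


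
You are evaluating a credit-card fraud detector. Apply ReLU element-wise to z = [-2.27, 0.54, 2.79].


ReLU(-2.27) = max(0, -2.27) = 0.0
ReLU(0.54) = max(0, 0.54) = 0.54
ReLU(2.79) = max(0, 2.79) = 2.79
result = [0.0, 0.54, 2.79]

[0.0, 0.54, 2.79]


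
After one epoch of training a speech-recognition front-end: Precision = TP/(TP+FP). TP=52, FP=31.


Precision = TP/(TP+FP)
= 52/(52+31)
= 52/83 = 62.65%

62.65%


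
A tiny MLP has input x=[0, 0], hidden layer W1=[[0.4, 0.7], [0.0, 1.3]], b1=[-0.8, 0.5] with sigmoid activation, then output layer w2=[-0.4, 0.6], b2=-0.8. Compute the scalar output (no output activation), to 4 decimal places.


z1[0] = (0.4)·(0) + (0.7)·(0) - 0.8 = -0.8
z1[1] = (0.0)·(0) + (1.3)·(0) + 0.5 = 0.5
h = sigmoid(z1) = [0.31, 0.6225]
output = (-0.4)·(0.31) + (0.6)·(0.6225) - 0.8 = -0.5505

-0.5505


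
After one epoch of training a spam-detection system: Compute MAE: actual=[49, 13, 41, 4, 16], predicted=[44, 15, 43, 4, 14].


Absolute errors: |49-44|=5, |13-15|=2, |41-43|=2, |4-4|=0, |16-14|=2
Sum = 11
MAE = 11/5 = 11/5

11/5


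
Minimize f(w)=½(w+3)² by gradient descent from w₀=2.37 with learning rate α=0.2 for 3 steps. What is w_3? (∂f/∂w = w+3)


step 1: grad = 2.37+3 = 5.37; w = 2.37 - 0.2·(5.37) = 1.296
step 2: grad = 1.296+3 = 4.296; w = 1.296 - 0.2·(4.296) = 0.4368
step 3: grad = 0.4368+3 = 3.4368; w = 0.4368 - 0.2·(3.4368) = -0.25056

-0.25056


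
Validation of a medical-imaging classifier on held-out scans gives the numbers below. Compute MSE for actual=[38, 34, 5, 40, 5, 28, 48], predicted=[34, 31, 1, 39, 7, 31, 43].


Squared errors: (38-34)²=16, (34-31)²=9, (5-1)²=16, (40-39)²=1, (5-7)²=4, (28-31)²=9, (48-43)²=25
Sum = 80
MSE = 80/7 = 80/7

80/7


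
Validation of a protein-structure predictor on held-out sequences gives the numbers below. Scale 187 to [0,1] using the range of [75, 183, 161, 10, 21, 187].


min=10, max=187
(187-10)/(187-10) = 177/177 = 1.0

1.0


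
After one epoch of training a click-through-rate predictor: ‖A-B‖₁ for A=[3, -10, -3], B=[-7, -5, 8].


d = |3+ 7| + |-10+ 5| + |-3-8|
  = 10 + 5 + 11
  = 26

26


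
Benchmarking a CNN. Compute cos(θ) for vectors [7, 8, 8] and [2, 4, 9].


A·B = 7·2 + 8·4 + 8·9 = 118
‖A‖ = √177 = 13.3041, ‖B‖ = √101 = 10.0499
cos = 118/(√177·√101) = 118/√17877 = 0.8825

0.8825


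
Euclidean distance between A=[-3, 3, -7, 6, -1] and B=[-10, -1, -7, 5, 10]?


d = √((-3+ 10)² + (3+ 1)² + (-7+ 7)² + (6-5)² + (-1-10)²)
  = √(49 + 16 + 0 + 1 + 121)
  = √187 = 13.6748

13.6748


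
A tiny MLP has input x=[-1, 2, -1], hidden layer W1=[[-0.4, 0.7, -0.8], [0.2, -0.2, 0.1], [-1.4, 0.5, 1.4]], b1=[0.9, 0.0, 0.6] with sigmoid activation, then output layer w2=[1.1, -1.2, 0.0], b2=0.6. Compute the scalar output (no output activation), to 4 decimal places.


z1[0] = (-0.4)·(-1) + (0.7)·(2) + (-0.8)·(-1) + 0.9 = 3.5
z1[1] = (0.2)·(-1) + (-0.2)·(2) + (0.1)·(-1) + 0.0 = -0.7
z1[2] = (-1.4)·(-1) + (0.5)·(2) + (1.4)·(-1) + 0.6 = 1.6
h = sigmoid(z1) = [0.9707, 0.3318, 0.832]
output = (1.1)·(0.9707) + (-1.2)·(0.3318) + (0.0)·(0.832) + 0.6 = 1.2696

1.2696


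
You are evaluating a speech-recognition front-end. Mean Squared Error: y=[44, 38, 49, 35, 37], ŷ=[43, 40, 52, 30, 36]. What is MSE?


Squared errors: (44-43)²=1, (38-40)²=4, (49-52)²=9, (35-30)²=25, (37-36)²=1
Sum = 40
MSE = 40/5 = 8

8


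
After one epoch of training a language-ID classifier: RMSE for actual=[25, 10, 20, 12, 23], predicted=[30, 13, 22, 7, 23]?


MSE = 63/5 = 12.6
RMSE = √(63/5) = 3.5496

3.5496


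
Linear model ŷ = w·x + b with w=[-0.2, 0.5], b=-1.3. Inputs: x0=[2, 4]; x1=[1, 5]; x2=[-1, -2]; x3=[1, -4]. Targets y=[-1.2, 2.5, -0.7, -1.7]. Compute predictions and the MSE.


ŷ0 = (-0.2)·(2) + (0.5)·(4) - 1.3 = 0.3
ŷ1 = (-0.2)·(1) + (0.5)·(5) - 1.3 = 1.0
ŷ2 = (-0.2)·(-1) + (0.5)·(-2) - 1.3 = -2.1
ŷ3 = (-0.2)·(1) + (0.5)·(-4) - 1.3 = -3.5
errors² = [2.25, 2.25, 1.96, 3.24]
MSE = 9.7000/4 = 2.425

2.425


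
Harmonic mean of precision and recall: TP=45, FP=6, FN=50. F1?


Precision = 45/51 = 0.8824
Recall = 45/95 = 0.4737
F1 = 2·P·R/(P+R) = 2·TP/(2·TP+FP+FN) = 90/(90+6+50) = 90/146 = 0.6164

0.6164


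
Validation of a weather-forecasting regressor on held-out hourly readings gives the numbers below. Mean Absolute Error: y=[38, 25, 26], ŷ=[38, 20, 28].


Absolute errors: |38-38|=0, |25-20|=5, |26-28|=2
Sum = 7
MAE = 7/3 = 7/3

7/3


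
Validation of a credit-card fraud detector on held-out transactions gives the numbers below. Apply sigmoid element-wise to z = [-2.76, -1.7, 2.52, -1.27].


σ(-2.76) = 1/(1+e^2.76) = 0.0595
σ(-1.7) = 1/(1+e^1.7) = 0.1545
σ(2.52) = 1/(1+e^-2.52) = 0.9255
σ(-1.27) = 1/(1+e^1.27) = 0.2193
result = [0.0595, 0.1545, 0.9255, 0.2193]

[0.0595, 0.1545, 0.9255, 0.2193]


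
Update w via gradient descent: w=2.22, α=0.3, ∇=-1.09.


w_new = w - α·∇
= 2.22 - 0.3·-1.09
= 2.22 + 0.327
= 2.547

2.547


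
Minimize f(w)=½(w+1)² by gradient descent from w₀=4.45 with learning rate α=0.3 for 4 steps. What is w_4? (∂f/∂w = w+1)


step 1: grad = 4.45+1 = 5.45; w = 4.45 - 0.3·(5.45) = 2.815
step 2: grad = 2.815+1 = 3.815; w = 2.815 - 0.3·(3.815) = 1.6705
step 3: grad = 1.6705+1 = 2.6705; w = 1.6705 - 0.3·(2.6705) = 0.86935
step 4: grad = 0.86935+1 = 1.86935; w = 0.86935 - 0.3·(1.86935) = 0.308545

0.308545


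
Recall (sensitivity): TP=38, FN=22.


Recall = TP/(TP+FN)
= 38/(38+22)
= 38/60 = 63.33%

63.33%


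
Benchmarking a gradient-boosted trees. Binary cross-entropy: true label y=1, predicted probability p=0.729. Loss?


BCE = -[y·ln(p) + (1-y)·ln(1-p)]
= -1·ln(0.729) - 0
= -ln(0.729) = 0.3161

0.3161


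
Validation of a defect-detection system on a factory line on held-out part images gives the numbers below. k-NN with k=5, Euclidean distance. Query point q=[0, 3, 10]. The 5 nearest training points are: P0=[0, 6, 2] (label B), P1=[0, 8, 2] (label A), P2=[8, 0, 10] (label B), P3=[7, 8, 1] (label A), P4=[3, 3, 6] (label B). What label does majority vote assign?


d(q,P0) = 8.544  (label B)
d(q,P1) = 9.434  (label A)
d(q,P2) = 8.544  (label B)
d(q,P3) = 12.4499  (label A)
d(q,P4) = 5.0  (label B)
Votes: A=2, B=3
Majority → B

B


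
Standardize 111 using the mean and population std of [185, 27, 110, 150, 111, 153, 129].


μ = 123.5714, σ = 46.3461
z = (111 - 123.5714)/46.3461 = -0.2713

-0.2713


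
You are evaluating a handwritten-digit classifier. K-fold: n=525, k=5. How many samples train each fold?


Fold size = 525/5 = 105
Training per fold = 525 - 105 = 420

420


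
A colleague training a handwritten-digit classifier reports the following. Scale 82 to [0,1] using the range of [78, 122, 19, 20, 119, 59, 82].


min=19, max=122
(82-19)/(122-19) = 63/103 = 0.6117

0.6117


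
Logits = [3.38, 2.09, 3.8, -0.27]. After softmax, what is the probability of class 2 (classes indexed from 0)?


Exponentials: e^3.38=29.3708, e^2.09=8.0849, e^3.8=44.7012, e^-0.27=0.7634
Sum = 82.9203
Softmax = [0.3542, 0.0975, 0.5391, 0.0092]
p[2] = 44.7012/82.9203 = 0.5391

0.5391


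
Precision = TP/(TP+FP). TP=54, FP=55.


Precision = TP/(TP+FP)
= 54/(54+55)
= 54/109 = 49.54%

49.54%


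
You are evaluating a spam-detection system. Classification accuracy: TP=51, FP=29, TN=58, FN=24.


Accuracy = (TP+TN)/(TP+TN+FP+FN)
= (51+58)/(162)
= 109/162 = 67.28%

67.28%


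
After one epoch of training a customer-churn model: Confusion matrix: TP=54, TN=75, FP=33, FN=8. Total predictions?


Total = TP + TN + FP + FN
= 54 + 75 + 33 + 8
= 170
(Predicted positive: 87, predicted negative: 83)

170
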